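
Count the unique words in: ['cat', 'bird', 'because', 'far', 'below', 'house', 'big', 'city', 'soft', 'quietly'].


Listing all tokens and tracking unique types:
  Token 1: 'cat' -> NEW (unique so far: 1)
  Token 2: 'bird' -> NEW (unique so far: 2)
  Token 3: 'because' -> NEW (unique so far: 3)
  Token 4: 'far' -> NEW (unique so far: 4)
  Token 5: 'below' -> NEW (unique so far: 5)
  Token 6: 'house' -> NEW (unique so far: 6)
  Token 7: 'big' -> NEW (unique so far: 7)
  Token 8: 'city' -> NEW (unique so far: 8)
  Token 9: 'soft' -> NEW (unique so far: 9)
  Token 10: 'quietly' -> NEW (unique so far: 10)
Unique types: ('because', 'below', 'big', 'bird', 'cat', 'city', 'far', 'house', 'quietly', 'soft')
Vocabulary size: 10

10


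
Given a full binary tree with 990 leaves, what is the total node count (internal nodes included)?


Leaf nodes (terminals): 990
Internal nodes = n - 1 = 990 - 1 = 989
Total = leaves + internal = 990 + 989 = 1979

1979


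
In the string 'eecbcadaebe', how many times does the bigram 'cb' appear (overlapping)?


Scanning 'eecbcadaebe' for bigram 'cb':
  Position 0: 'ee' -> no
  Position 1: 'ec' -> no
  Position 2: 'cb' -> MATCH
  Position 3: 'bc' -> no
  Position 4: 'ca' -> no
  Position 5: 'ad' -> no
  Position 6: 'da' -> no
  Position 7: 'ae' -> no
  Position 8: 'eb' -> no
  Position 9: 'be' -> no
Total matches: 1

1


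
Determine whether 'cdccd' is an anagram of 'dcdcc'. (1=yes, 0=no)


Sort characters of 'cdccd': 'cccdd'
Sort characters of 'dcdcc': 'cccdd'
Sorted forms match -> they ARE anagrams
Result: 1

1


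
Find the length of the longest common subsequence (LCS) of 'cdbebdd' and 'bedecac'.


DP table for LCS of 'cdbebdd' and 'bedecac':
       b  e  d  e  c  a  c
    0  0  0  0  0  0  0  0
  c 0  0  0  0  0  1  1  1
  d 0  0  0  1  1  1  1  1
  b 0  1  1  1  1  1  1  1
  e 0  1  2  2  2  2  2  2
  b 0  1  2  2  2  2  2  2
  d 0  1  2  3  3  3  3  3
  d 0  1  2  3  3  3  3  3
LCS: 'bed'
LCS length = 3

3


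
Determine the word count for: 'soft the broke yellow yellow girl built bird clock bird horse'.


Counting words by splitting on spaces:
  Word 1: 'soft'
  Word 2: 'the'
  Word 3: 'broke'
  Word 4: 'yellow'
  Word 5: 'yellow'
  Word 6: 'girl'
  Word 7: 'built'
  Word 8: 'bird'
  Word 9: 'clock'
  Word 10: 'bird'
  Word 11: 'horse'
Total words: 11

11


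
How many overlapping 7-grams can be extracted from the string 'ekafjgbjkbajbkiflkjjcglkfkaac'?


String 'ekafjgbjkbajbkiflkjjcglkfkaac' has length L = 29.
Number of overlapping n-grams = L - n + 1
Substituting: 29 - 7 + 1 = 23

23


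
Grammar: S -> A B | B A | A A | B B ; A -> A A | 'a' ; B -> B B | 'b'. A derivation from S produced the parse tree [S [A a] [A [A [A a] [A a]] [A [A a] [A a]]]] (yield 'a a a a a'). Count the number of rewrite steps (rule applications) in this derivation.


Every bracketed nonterminal node [X ...] in the tree is produced by exactly one rule application.
Reading the tree off as a leftmost derivation:
  Step 1: S  =>  A A   (applied S -> A A)
  Step 2: A A  =>  a A   (applied A -> a)
  Step 3: a A  =>  a A A   (applied A -> A A)
  Step 4: a A A  =>  a A A A   (applied A -> A A)
  Step 5: a A A A  =>  a a A A   (applied A -> a)
  Step 6: a a A A  =>  a a a A   (applied A -> a)
  Step 7: a a a A  =>  a a a A A   (applied A -> A A)
  Step 8: a a a A A  =>  a a a a A   (applied A -> a)
  Step 9: a a a a A  =>  a a a a a   (applied A -> a)
Final yield: a a a a a
Total rewrite steps: 9

9


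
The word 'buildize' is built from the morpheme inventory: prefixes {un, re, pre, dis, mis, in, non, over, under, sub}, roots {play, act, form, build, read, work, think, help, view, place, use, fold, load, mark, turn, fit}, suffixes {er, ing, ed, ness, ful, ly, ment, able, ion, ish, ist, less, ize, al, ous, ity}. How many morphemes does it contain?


Segmenting 'buildize' against the inventory:
  'build' -> root (morpheme 1)
  'ize' -> suffix (morpheme 2)
Total morphemes: 2

2


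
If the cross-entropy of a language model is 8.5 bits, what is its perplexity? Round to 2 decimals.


Perplexity formula: PP = 2^H
H = 8.5
PP = 2^8.5
Decompose: 2^8.5 = 2^8 * 2^0.5 = 2^8 * sqrt(2)
2^8 = 256, sqrt(2) ~ 1.4142136
PP ~ 256 * 1.4142136 = 362.0386816
Rounded to 2 decimals: 362.04

362.04


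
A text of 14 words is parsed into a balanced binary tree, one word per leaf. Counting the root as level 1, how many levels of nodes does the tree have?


In a balanced binary tree with n leaves the deepest leaf is ceil(log2(n)) edges below the root,
so counting node levels inclusive of root and leaves gives ceil(log2(n)) + 1 levels.
log2(14) = 3.8074
ceil(3.8074) = 4
levels = 4 + 1 = 5

5


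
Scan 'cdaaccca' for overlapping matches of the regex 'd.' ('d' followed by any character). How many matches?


Pattern: d. means 'd' followed by any character.
Scanning 'cdaaccca' position-by-position:
  Pos 0: window 'cd' -> no
  Pos 1: window 'da' -> MATCH
  Pos 2: window 'aa' -> no
  Pos 3: window 'ac' -> no
  Pos 4: window 'cc' -> no
  Pos 5: window 'cc' -> no
  Pos 6: window 'ca' -> no
  Pos 7: window 'a' -> no
Total matches: 1

1


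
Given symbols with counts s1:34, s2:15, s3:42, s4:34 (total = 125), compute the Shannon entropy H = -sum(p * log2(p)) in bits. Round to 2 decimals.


Computing entropy H = -sum(p_i * log2(p_i)):
  s1: p = 34/125 = 0.2720, -p*log2(p) = 0.5109
  s2: p = 15/125 = 0.1200, -p*log2(p) = 0.3671
  s3: p = 42/125 = 0.3360, -p*log2(p) = 0.5287
  s4: p = 34/125 = 0.2720, -p*log2(p) = 0.5109
H = sum of terms = 1.9176
Rounded to 2 decimals: 1.92

1.92


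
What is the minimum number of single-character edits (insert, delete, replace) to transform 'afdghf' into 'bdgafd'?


Building DP table for s1='afdghf' (len 6) and s2='bdgafd' (len 6):
       b  d  g  a  f  d
    0  1  2  3  4  5  6
  a 1  1  2  3  3  4  5
  f 2  2  2  3  4  3  4
  d 3  3  2  3  4  4  3
  g 4  4  3  2  3  4  4
  h 5  5  4  3  3  4  5
  f 6  6  5  4  4  3  4
Edit distance = dp[6][6] = 4

4


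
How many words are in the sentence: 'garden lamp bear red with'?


Counting words by splitting on spaces:
  Word 1: 'garden'
  Word 2: 'lamp'
  Word 3: 'bear'
  Word 4: 'red'
  Word 5: 'with'
Total words: 5

5


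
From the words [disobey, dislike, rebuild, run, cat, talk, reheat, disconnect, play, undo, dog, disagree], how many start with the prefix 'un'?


Checking each word for prefix 'un':
  'disobey' -> no (count: 0)
  'dislike' -> no (count: 0)
  'rebuild' -> no (count: 0)
  'run' -> no (count: 0)
  'cat' -> no (count: 0)
  'talk' -> no (count: 0)
  'reheat' -> no (count: 0)
  'disconnect' -> no (count: 0)
  'play' -> no (count: 0)
  'undo' -> YES, starts with 'un' (count: 1)
  'dog' -> no (count: 1)
  'disagree' -> no (count: 1)
Total with prefix 'un': 1

1


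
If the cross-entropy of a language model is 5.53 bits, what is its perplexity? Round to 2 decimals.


Perplexity formula: PP = 2^H
H = 5.53
PP = 2^5.53
Decompose: 2^5.53 = 2^5 * 2^0.53
2^5 = 32, 2^0.53 ~ 1.4439292
PP ~ 32 * 1.4439292 = 46.2057344
Rounded to 2 decimals: 46.21

46.21


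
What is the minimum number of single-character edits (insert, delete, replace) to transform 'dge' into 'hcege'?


Building DP table for s1='dge' (len 3) and s2='hcege' (len 5):
       h  c  e  g  e
    0  1  2  3  4  5
  d 1  1  2  3  4  5
  g 2  2  2  3  3  4
  e 3  3  3  2  3  3
Edit distance = dp[3][5] = 3

3


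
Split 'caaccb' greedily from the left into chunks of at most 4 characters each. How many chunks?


'caaccb' has 6 characters.
Chunking with max size 4:
  Chunk 1: 'caac' (positions 0-3)
  Chunk 2: 'cb' (positions 4-5)
Total chunks: ceil(6 / 4) = 2

2


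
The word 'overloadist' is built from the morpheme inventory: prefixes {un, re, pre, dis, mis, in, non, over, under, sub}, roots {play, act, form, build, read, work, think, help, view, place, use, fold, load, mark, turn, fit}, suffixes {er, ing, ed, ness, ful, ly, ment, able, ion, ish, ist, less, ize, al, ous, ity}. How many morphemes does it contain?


Segmenting 'overloadist' against the inventory:
  'over' -> prefix (morpheme 1)
  'load' -> root (morpheme 2)
  'ist' -> suffix (morpheme 3)
Total morphemes: 3

3


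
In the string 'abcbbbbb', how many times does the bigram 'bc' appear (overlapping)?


Scanning 'abcbbbbb' for bigram 'bc':
  Position 0: 'ab' -> no
  Position 1: 'bc' -> MATCH
  Position 2: 'cb' -> no
  Position 3: 'bb' -> no
  Position 4: 'bb' -> no
  Position 5: 'bb' -> no
  Position 6: 'bb' -> no
Total matches: 1

1


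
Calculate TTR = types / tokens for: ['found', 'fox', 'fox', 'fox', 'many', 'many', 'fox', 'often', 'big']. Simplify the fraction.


Tokens: 9
Unique types: ('big', 'found', 'fox', 'many', 'often') = 5
TTR = 5/9
Already in lowest terms.

5/9


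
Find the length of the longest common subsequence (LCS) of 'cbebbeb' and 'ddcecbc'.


DP table for LCS of 'cbebbeb' and 'ddcecbc':
       d  d  c  e  c  b  c
    0  0  0  0  0  0  0  0
  c 0  0  0  1  1  1  1  1
  b 0  0  0  1  1  1  2  2
  e 0  0  0  1  2  2  2  2
  b 0  0  0  1  2  2  3  3
  b 0  0  0  1  2  2  3  3
  e 0  0  0  1  2  2  3  3
  b 0  0  0  1  2  2  3  3
LCS: 'ceb'
LCS length = 3

3


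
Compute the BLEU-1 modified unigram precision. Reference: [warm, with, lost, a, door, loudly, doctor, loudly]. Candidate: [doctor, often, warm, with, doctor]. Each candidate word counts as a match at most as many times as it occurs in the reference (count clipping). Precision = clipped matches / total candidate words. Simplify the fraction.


Reference word counts: {'a': 1, 'doctor': 1, 'door': 1, 'lost': 1, 'loudly': 2, 'warm': 1, 'with': 1}
Checking each candidate word (with clipping):
  'doctor' -> in reference (ref count 1, used 1/1) -> match (matches: 1)
  'often' -> not in reference -> no match (matches: 1)
  'warm' -> in reference (ref count 1, used 1/1) -> match (matches: 2)
  'with' -> in reference (ref count 1, used 1/1) -> match (matches: 3)
  'doctor' -> ref count 1 already used up (1/1) -> clipped, no match (matches: 3)
Clipped matches: 3, Candidate length: 5
Precision = 3/5

3/5


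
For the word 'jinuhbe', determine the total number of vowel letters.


Scanning each character of 'jinuhbe':
  Position 1: 'j' -> consonant (running count: 0)
  Position 2: 'i' -> vowel (running count: 1)
  Position 3: 'n' -> consonant (running count: 1)
  Position 4: 'u' -> vowel (running count: 2)
  Position 5: 'h' -> consonant (running count: 2)
  Position 6: 'b' -> consonant (running count: 2)
  Position 7: 'e' -> vowel (running count: 3)
Total vowels: 3

3


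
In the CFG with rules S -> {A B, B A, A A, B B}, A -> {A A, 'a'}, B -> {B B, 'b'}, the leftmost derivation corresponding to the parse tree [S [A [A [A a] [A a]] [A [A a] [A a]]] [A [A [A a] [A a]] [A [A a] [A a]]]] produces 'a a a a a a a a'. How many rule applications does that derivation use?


Every bracketed nonterminal node [X ...] in the tree is produced by exactly one rule application.
Reading the tree off as a leftmost derivation:
  Step 1: S  =>  A A   (applied S -> A A)
  Step 2: A A  =>  A A A   (applied A -> A A)
  Step 3: A A A  =>  A A A A   (applied A -> A A)
  Step 4: A A A A  =>  a A A A   (applied A -> a)
  Step 5: a A A A  =>  a a A A   (applied A -> a)
  Step 6: a a A A  =>  a a A A A   (applied A -> A A)
  Step 7: a a A A A  =>  a a a A A   (applied A -> a)
  Step 8: a a a A A  =>  a a a a A   (applied A -> a)
  Step 9: a a a a A  =>  a a a a A A   (applied A -> A A)
  Step 10: a a a a A A  =>  a a a a A A A   (applied A -> A A)
  Step 11: a a a a A A A  =>  a a a a a A A   (applied A -> a)
  Step 12: a a a a a A A  =>  a a a a a a A   (applied A -> a)
  Step 13: a a a a a a A  =>  a a a a a a A A   (applied A -> A A)
  Step 14: a a a a a a A A  =>  a a a a a a a A   (applied A -> a)
  Step 15: a a a a a a a A  =>  a a a a a a a a   (applied A -> a)
Final yield: a a a a a a a a
Total rewrite steps: 15

15


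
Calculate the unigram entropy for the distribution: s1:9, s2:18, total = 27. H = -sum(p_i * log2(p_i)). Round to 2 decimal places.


Computing entropy H = -sum(p_i * log2(p_i)):
  s1: p = 9/27 = 0.3333, -p*log2(p) = 0.5283
  s2: p = 18/27 = 0.6667, -p*log2(p) = 0.3900
H = sum of terms = 0.9183
Rounded to 2 decimals: 0.92

0.92


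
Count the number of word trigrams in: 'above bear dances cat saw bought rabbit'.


Word trigrams from [7] words:
  Trigram 1: (above bear dances)
  Trigram 2: (bear dances cat)
  Trigram 3: (dances cat saw)
  Trigram 4: (cat saw bought)
  Trigram 5: (saw bought rabbit)
Total word trigrams: 7 - 2 = 5

5


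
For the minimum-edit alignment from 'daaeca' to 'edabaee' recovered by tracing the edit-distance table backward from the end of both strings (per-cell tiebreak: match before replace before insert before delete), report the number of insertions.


Edit distance = 4. Backtracking from cell (6, 7) with preference match > replace > insert > delete,
then listing the resulting alignment 'daaeca' -> 'edabaee' left to right:
  Step 1: insert 'e' [insertion #1]
  Step 2: keep 'd'
  Step 3: keep 'a'
  Step 4: insert 'b' [insertion #2]
  Step 5: keep 'a'
  Step 6: keep 'e'
  Step 7: delete 'c'
  Step 8: replace a->e
Total insertions: 2

2


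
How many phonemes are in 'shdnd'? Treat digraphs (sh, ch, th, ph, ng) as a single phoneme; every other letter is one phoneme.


Parsing 'shdnd' greedily, digraphs first:
  'sh' -> digraph (1 consonant phoneme) (phonemes so far: 1)
  'd' -> consonant phoneme (phonemes so far: 2)
  'n' -> consonant phoneme (phonemes so far: 3)
  'd' -> consonant phoneme (phonemes so far: 4)
Total phonemes: 4

4


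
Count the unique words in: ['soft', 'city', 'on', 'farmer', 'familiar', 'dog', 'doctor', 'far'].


Listing all tokens and tracking unique types:
  Token 1: 'soft' -> NEW (unique so far: 1)
  Token 2: 'city' -> NEW (unique so far: 2)
  Token 3: 'on' -> NEW (unique so far: 3)
  Token 4: 'farmer' -> NEW (unique so far: 4)
  Token 5: 'familiar' -> NEW (unique so far: 5)
  Token 6: 'dog' -> NEW (unique so far: 6)
  Token 7: 'doctor' -> NEW (unique so far: 7)
  Token 8: 'far' -> NEW (unique so far: 8)
Unique types: ('city', 'doctor', 'dog', 'familiar', 'far', 'farmer', 'on', 'soft')
Vocabulary size: 8

8


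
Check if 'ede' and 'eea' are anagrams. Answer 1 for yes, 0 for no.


Sort characters of 'ede': 'dee'
Sort characters of 'eea': 'aee'
Sorted forms differ -> they are NOT anagrams
Result: 0

0


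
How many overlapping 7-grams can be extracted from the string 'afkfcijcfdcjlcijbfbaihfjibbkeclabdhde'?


String 'afkfcijcfdcjlcijbfbaihfjibbkeclabdhde' has length L = 37.
Number of overlapping n-grams = L - n + 1
Substituting: 37 - 7 + 1 = 31

31


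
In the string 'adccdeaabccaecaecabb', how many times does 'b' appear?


Scanning 'adccdeaabccaecaecabb' for 'b':
  Position 8: 'b' -> MATCH (count: 1)
  Position 18: 'b' -> MATCH (count: 2)
  Position 19: 'b' -> MATCH (count: 3)
Total occurrences of 'b': 3

3


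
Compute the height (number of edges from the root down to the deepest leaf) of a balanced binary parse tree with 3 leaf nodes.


In a balanced binary tree with n leaves the deepest leaf is ceil(log2(n)) edges below the root.
log2(3) = 1.5850
ceil(1.5850) = 2
height (edges) = 2

2


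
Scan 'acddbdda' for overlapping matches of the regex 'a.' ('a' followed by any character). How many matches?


Pattern: a. means 'a' followed by any character.
Scanning 'acddbdda' position-by-position:
  Pos 0: window 'ac' -> MATCH
  Pos 1: window 'cd' -> no
  Pos 2: window 'dd' -> no
  Pos 3: window 'db' -> no
  Pos 4: window 'bd' -> no
  Pos 5: window 'dd' -> no
  Pos 6: window 'da' -> no
  Pos 7: window 'a' -> no
Total matches: 1

1


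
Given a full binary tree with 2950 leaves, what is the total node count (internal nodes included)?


Leaf nodes (terminals): 2950
Internal nodes = n - 1 = 2950 - 1 = 2949
Total = leaves + internal = 2950 + 2949 = 5899

5899


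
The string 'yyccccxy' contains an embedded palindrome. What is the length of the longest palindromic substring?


Scanning 'yyccccxy' for palindromic substrings.
Substring at positions 2-5: 'cccc'.
Check: reverse('cccc') = 'cccc' -> palindrome confirmed.
Neighbouring characters ('y' / 'x') break symmetry, so it cannot extend further.
No longer palindromic substring exists; longest length = 4

4


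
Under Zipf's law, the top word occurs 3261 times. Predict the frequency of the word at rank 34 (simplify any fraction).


Zipf's law: freq(rank) = f1 / rank
f1 = 3261, rank = 34
freq = 3261 / 34
GCD(3261, 34) = 1
Simplified: 3261/34

3261/34


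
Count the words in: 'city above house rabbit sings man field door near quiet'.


Counting words by splitting on spaces:
  Word 1: 'city'
  Word 2: 'above'
  Word 3: 'house'
  Word 4: 'rabbit'
  Word 5: 'sings'
  Word 6: 'man'
  Word 7: 'field'
  Word 8: 'door'
  Word 9: 'near'
  Word 10: 'quiet'
Total words: 10

10


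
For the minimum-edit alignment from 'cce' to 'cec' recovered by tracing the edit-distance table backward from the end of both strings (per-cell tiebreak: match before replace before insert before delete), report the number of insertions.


Edit distance = 2. Backtracking from cell (3, 3) with preference match > replace > insert > delete,
then listing the resulting alignment 'cce' -> 'cec' left to right:
  Step 1: keep 'c'
  Step 2: replace c->e
  Step 3: replace e->c
Total insertions: 0

0


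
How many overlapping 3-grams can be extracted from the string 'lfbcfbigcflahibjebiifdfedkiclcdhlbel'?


String 'lfbcfbigcflahibjebiifdfedkiclcdhlbel' has length L = 36.
Number of overlapping n-grams = L - n + 1
Substituting: 36 - 3 + 1 = 34

34


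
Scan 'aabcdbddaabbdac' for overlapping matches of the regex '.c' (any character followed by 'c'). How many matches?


Pattern: .c means any character followed by 'c'.
Scanning 'aabcdbddaabbdac' position-by-position:
  Pos 0: window 'aa' -> no
  Pos 1: window 'ab' -> no
  Pos 2: window 'bc' -> MATCH
  Pos 3: window 'cd' -> no
  Pos 4: window 'db' -> no
  Pos 5: window 'bd' -> no
  Pos 6: window 'dd' -> no
  Pos 7: window 'da' -> no
  Pos 8: window 'aa' -> no
  Pos 9: window 'ab' -> no
  Pos 10: window 'bb' -> no
  Pos 11: window 'bd' -> no
  Pos 12: window 'da' -> no
  Pos 13: window 'ac' -> MATCH
  Pos 14: window 'c' -> no
Total matches: 2

2


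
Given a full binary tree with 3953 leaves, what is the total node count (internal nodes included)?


Leaf nodes (terminals): 3953
Internal nodes = n - 1 = 3953 - 1 = 3952
Total = leaves + internal = 3953 + 3952 = 7905

7905


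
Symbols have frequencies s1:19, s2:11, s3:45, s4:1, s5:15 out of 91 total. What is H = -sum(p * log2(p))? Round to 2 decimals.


Computing entropy H = -sum(p_i * log2(p_i)):
  s1: p = 19/91 = 0.2088, -p*log2(p) = 0.4718
  s2: p = 11/91 = 0.1209, -p*log2(p) = 0.3685
  s3: p = 45/91 = 0.4945, -p*log2(p) = 0.5024
  s4: p = 1/91 = 0.0110, -p*log2(p) = 0.0715
  s5: p = 15/91 = 0.1648, -p*log2(p) = 0.4287
H = sum of terms = 1.8429
Rounded to 2 decimals: 1.84

1.84


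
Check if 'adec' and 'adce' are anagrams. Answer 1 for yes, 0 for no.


Sort characters of 'adec': 'acde'
Sort characters of 'adce': 'acde'
Sorted forms match -> they ARE anagrams
Result: 1

1


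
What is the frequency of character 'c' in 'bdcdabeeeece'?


Scanning 'bdcdabeeeece' for 'c':
  Position 2: 'c' -> MATCH (count: 1)
  Position 10: 'c' -> MATCH (count: 2)
Total occurrences of 'c': 2

2


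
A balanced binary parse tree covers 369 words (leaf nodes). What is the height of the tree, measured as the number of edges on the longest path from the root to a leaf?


In a balanced binary tree with n leaves the deepest leaf is ceil(log2(n)) edges below the root.
log2(369) = 8.5275
ceil(8.5275) = 9
height (edges) = 9

9


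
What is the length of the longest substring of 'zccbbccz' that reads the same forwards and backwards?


Scanning 'zccbbccz' for palindromic substrings.
Substring at positions 0-7: 'zccbbccz'.
Check: reverse('zccbbccz') = 'zccbbccz' -> palindrome confirmed.
No longer palindromic substring exists; longest length = 8

8


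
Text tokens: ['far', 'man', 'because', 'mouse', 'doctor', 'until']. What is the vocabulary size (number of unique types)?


Listing all tokens and tracking unique types:
  Token 1: 'far' -> NEW (unique so far: 1)
  Token 2: 'man' -> NEW (unique so far: 2)
  Token 3: 'because' -> NEW (unique so far: 3)
  Token 4: 'mouse' -> NEW (unique so far: 4)
  Token 5: 'doctor' -> NEW (unique so far: 5)
  Token 6: 'until' -> NEW (unique so far: 6)
Unique types: ('because', 'doctor', 'far', 'man', 'mouse', 'until')
Vocabulary size: 6

6


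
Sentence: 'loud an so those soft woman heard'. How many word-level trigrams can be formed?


Word trigrams from [7] words:
  Trigram 1: (loud an so)
  Trigram 2: (an so those)
  Trigram 3: (so those soft)
  Trigram 4: (those soft woman)
  Trigram 5: (soft woman heard)
Total word trigrams: 7 - 2 = 5

5


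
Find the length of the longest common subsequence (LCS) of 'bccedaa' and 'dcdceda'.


DP table for LCS of 'bccedaa' and 'dcdceda':
       d  c  d  c  e  d  a
    0  0  0  0  0  0  0  0
  b 0  0  0  0  0  0  0  0
  c 0  0  1  1  1  1  1  1
  c 0  0  1  1  2  2  2  2
  e 0  0  1  1  2  3  3  3
  d 0  1  1  2  2  3  4  4
  a 0  1  1  2  2  3  4  5
  a 0  1  1  2  2  3  4  5
LCS: 'cceda'
LCS length = 5

5


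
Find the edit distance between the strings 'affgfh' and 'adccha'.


Building DP table for s1='affgfh' (len 6) and s2='adccha' (len 6):
       a  d  c  c  h  a
    0  1  2  3  4  5  6
  a 1  0  1  2  3  4  5
  f 2  1  1  2  3  4  5
  f 3  2  2  2  3  4  5
  g 4  3  3  3  3  4  5
  f 5  4  4  4  4  4  5
  h 6  5  5  5  5  4  5
Edit distance = dp[6][6] = 5

5


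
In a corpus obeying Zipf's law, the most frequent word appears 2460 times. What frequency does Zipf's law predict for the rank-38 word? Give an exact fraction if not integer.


Zipf's law: freq(rank) = f1 / rank
f1 = 2460, rank = 38
freq = 2460 / 38
GCD(2460, 38) = 2
Simplified: 1230/19

1230/19


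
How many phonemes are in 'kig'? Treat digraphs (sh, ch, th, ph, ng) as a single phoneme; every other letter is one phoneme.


Parsing 'kig' greedily, digraphs first:
  'k' -> consonant phoneme (phonemes so far: 1)
  'i' -> vowel phoneme (phonemes so far: 2)
  'g' -> consonant phoneme (phonemes so far: 3)
Total phonemes: 3

3


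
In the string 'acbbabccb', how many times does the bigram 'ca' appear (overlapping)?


Scanning 'acbbabccb' for bigram 'ca':
  Position 0: 'ac' -> no
  Position 1: 'cb' -> no
  Position 2: 'bb' -> no
  Position 3: 'ba' -> no
  Position 4: 'ab' -> no
  Position 5: 'bc' -> no
  Position 6: 'cc' -> no
  Position 7: 'cb' -> no
Total matches: 0

0


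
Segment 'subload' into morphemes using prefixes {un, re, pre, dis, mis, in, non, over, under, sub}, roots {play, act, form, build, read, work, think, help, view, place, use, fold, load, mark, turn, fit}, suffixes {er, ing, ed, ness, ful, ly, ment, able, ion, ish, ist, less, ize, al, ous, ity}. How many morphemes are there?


Segmenting 'subload' against the inventory:
  'sub' -> prefix (morpheme 1)
  'load' -> root (morpheme 2)
Total morphemes: 2

2


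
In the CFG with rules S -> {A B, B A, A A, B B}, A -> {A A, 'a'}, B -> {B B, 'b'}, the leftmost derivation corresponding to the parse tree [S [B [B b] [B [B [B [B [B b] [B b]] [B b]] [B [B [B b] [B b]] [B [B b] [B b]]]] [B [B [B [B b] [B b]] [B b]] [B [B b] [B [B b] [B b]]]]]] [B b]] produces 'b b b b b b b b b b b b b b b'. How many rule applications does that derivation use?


Every bracketed nonterminal node [X ...] in the tree is produced by exactly one rule application.
Reading the tree off as a leftmost derivation:
  Step 1: S  =>  B B   (applied S -> B B)
  Step 2: B B  =>  B B B   (applied B -> B B)
  Step 3: B B B  =>  b B B   (applied B -> b)
  Step 4: b B B  =>  b B B B   (applied B -> B B)
  Step 5: b B B B  =>  b B B B B   (applied B -> B B)
  Step 6: b B B B B  =>  b B B B B B   (applied B -> B B)
  Step 7: b B B B B B  =>  b B B B B B B   (applied B -> B B)
  Step 8: b B B B B B B  =>  b b B B B B B   (applied B -> b)
  Step 9: b b B B B B B  =>  b b b B B B B   (applied B -> b)
  Step 10: b b b B B B B  =>  b b b b B B B   (applied B -> b)
  Step 11: b b b b B B B  =>  b b b b B B B B   (applied B -> B B)
  Step 12: b b b b B B B B  =>  b b b b B B B B B   (applied B -> B B)
  Step 13: b b b b B B B B B  =>  b b b b b B B B B   (applied B -> b)
  Step 14: b b b b b B B B B  =>  b b b b b b B B B   (applied B -> b)
  Step 15: b b b b b b B B B  =>  b b b b b b B B B B   (applied B -> B B)
  Step 16: b b b b b b B B B B  =>  b b b b b b b B B B   (applied B -> b)
  Step 17: b b b b b b b B B B  =>  b b b b b b b b B B   (applied B -> b)
  Step 18: b b b b b b b b B B  =>  b b b b b b b b B B B   (applied B -> B B)
  Step 19: b b b b b b b b B B B  =>  b b b b b b b b B B B B   (applied B -> B B)
  Step 20: b b b b b b b b B B B B  =>  b b b b b b b b B B B B B   (applied B -> B B)
  Step 21: b b b b b b b b B B B B B  =>  b b b b b b b b b B B B B   (applied B -> b)
  Step 22: b b b b b b b b b B B B B  =>  b b b b b b b b b b B B B   (applied B -> b)
  Step 23: b b b b b b b b b b B B B  =>  b b b b b b b b b b b B B   (applied B -> b)
  Step 24: b b b b b b b b b b b B B  =>  b b b b b b b b b b b B B B   (applied B -> B B)
  Step 25: b b b b b b b b b b b B B B  =>  b b b b b b b b b b b b B B   (applied B -> b)
  Step 26: b b b b b b b b b b b b B B  =>  b b b b b b b b b b b b B B B   (applied B -> B B)
  Step 27: b b b b b b b b b b b b B B B  =>  b b b b b b b b b b b b b B B   (applied B -> b)
  Step 28: b b b b b b b b b b b b b B B  =>  b b b b b b b b b b b b b b B   (applied B -> b)
  Step 29: b b b b b b b b b b b b b b B  =>  b b b b b b b b b b b b b b b   (applied B -> b)
Final yield: b b b b b b b b b b b b b b b
Total rewrite steps: 29

29


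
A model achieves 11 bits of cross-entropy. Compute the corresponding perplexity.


Perplexity formula: PP = 2^H
H = 11
PP = 2^11
PP = 2^11 = 2048

2048


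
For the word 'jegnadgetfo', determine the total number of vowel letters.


Scanning each character of 'jegnadgetfo':
  Position 1: 'j' -> consonant (running count: 0)
  Position 2: 'e' -> vowel (running count: 1)
  Position 3: 'g' -> consonant (running count: 1)
  Position 4: 'n' -> consonant (running count: 1)
  Position 5: 'a' -> vowel (running count: 2)
  Position 6: 'd' -> consonant (running count: 2)
  Position 7: 'g' -> consonant (running count: 2)
  Position 8: 'e' -> vowel (running count: 3)
  Position 9: 't' -> consonant (running count: 3)
  Position 10: 'f' -> consonant (running count: 3)
  Position 11: 'o' -> vowel (running count: 4)
Total vowels: 4

4


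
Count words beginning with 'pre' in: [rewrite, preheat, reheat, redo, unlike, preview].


Checking each word for prefix 'pre':
  'rewrite' -> no (count: 0)
  'preheat' -> YES, starts with 'pre' (count: 1)
  'reheat' -> no (count: 1)
  'redo' -> no (count: 1)
  'unlike' -> no (count: 1)
  'preview' -> YES, starts with 'pre' (count: 2)
Total with prefix 'pre': 2

2


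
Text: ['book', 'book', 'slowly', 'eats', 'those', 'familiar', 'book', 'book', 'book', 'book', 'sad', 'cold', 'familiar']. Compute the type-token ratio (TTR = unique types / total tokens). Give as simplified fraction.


Tokens: 13
Unique types: ('book', 'cold', 'eats', 'familiar', 'sad', 'slowly', 'those') = 7
TTR = 7/13
Already in lowest terms.

7/13


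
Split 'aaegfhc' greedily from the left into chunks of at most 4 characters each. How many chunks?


'aaegfhc' has 7 characters.
Chunking with max size 4:
  Chunk 1: 'aaeg' (positions 0-3)
  Chunk 2: 'fhc' (positions 4-6)
Total chunks: ceil(7 / 4) = 2

2


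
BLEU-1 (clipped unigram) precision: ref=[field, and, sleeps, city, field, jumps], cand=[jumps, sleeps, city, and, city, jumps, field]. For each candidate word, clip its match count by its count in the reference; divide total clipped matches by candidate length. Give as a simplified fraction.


Reference word counts: {'and': 1, 'city': 1, 'field': 2, 'jumps': 1, 'sleeps': 1}
Checking each candidate word (with clipping):
  'jumps' -> in reference (ref count 1, used 1/1) -> match (matches: 1)
  'sleeps' -> in reference (ref count 1, used 1/1) -> match (matches: 2)
  'city' -> in reference (ref count 1, used 1/1) -> match (matches: 3)
  'and' -> in reference (ref count 1, used 1/1) -> match (matches: 4)
  'city' -> ref count 1 already used up (1/1) -> clipped, no match (matches: 4)
  'jumps' -> ref count 1 already used up (1/1) -> clipped, no match (matches: 4)
  'field' -> in reference (ref count 2, used 1/2) -> match (matches: 5)
Clipped matches: 5, Candidate length: 7
Precision = 5/7

5/7


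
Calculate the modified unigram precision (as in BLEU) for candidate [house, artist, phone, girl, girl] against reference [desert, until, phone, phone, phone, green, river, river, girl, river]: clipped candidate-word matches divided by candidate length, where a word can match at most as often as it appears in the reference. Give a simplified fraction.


Reference word counts: {'desert': 1, 'girl': 1, 'green': 1, 'phone': 3, 'river': 3, 'until': 1}
Checking each candidate word (with clipping):
  'house' -> not in reference -> no match (matches: 0)
  'artist' -> not in reference -> no match (matches: 0)
  'phone' -> in reference (ref count 3, used 1/3) -> match (matches: 1)
  'girl' -> in reference (ref count 1, used 1/1) -> match (matches: 2)
  'girl' -> ref count 1 already used up (1/1) -> clipped, no match (matches: 2)
Clipped matches: 2, Candidate length: 5
Precision = 2/5

2/5


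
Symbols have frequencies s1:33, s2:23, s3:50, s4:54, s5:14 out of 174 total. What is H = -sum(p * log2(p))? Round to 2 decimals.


Computing entropy H = -sum(p_i * log2(p_i)):
  s1: p = 33/174 = 0.1897, -p*log2(p) = 0.4549
  s2: p = 23/174 = 0.1322, -p*log2(p) = 0.3859
  s3: p = 50/174 = 0.2874, -p*log2(p) = 0.5170
  s4: p = 54/174 = 0.3103, -p*log2(p) = 0.5239
  s5: p = 14/174 = 0.0805, -p*log2(p) = 0.2925
H = sum of terms = 2.1742
Rounded to 2 decimals: 2.17

2.17


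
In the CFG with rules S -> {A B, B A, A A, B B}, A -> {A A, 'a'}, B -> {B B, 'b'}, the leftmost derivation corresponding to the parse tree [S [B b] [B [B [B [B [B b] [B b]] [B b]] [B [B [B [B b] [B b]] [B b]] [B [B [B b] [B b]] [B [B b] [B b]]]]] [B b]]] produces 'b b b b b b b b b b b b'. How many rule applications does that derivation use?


Every bracketed nonterminal node [X ...] in the tree is produced by exactly one rule application.
Reading the tree off as a leftmost derivation:
  Step 1: S  =>  B B   (applied S -> B B)
  Step 2: B B  =>  b B   (applied B -> b)
  Step 3: b B  =>  b B B   (applied B -> B B)
  Step 4: b B B  =>  b B B B   (applied B -> B B)
  Step 5: b B B B  =>  b B B B B   (applied B -> B B)
  Step 6: b B B B B  =>  b B B B B B   (applied B -> B B)
  Step 7: b B B B B B  =>  b b B B B B   (applied B -> b)
  Step 8: b b B B B B  =>  b b b B B B   (applied B -> b)
  Step 9: b b b B B B  =>  b b b b B B   (applied B -> b)
  Step 10: b b b b B B  =>  b b b b B B B   (applied B -> B B)
  Step 11: b b b b B B B  =>  b b b b B B B B   (applied B -> B B)
  Step 12: b b b b B B B B  =>  b b b b B B B B B   (applied B -> B B)
  Step 13: b b b b B B B B B  =>  b b b b b B B B B   (applied B -> b)
  Step 14: b b b b b B B B B  =>  b b b b b b B B B   (applied B -> b)
  Step 15: b b b b b b B B B  =>  b b b b b b b B B   (applied B -> b)
  Step 16: b b b b b b b B B  =>  b b b b b b b B B B   (applied B -> B B)
  Step 17: b b b b b b b B B B  =>  b b b b b b b B B B B   (applied B -> B B)
  Step 18: b b b b b b b B B B B  =>  b b b b b b b b B B B   (applied B -> b)
  Step 19: b b b b b b b b B B B  =>  b b b b b b b b b B B   (applied B -> b)
  Step 20: b b b b b b b b b B B  =>  b b b b b b b b b B B B   (applied B -> B B)
  Step 21: b b b b b b b b b B B B  =>  b b b b b b b b b b B B   (applied B -> b)
  Step 22: b b b b b b b b b b B B  =>  b b b b b b b b b b b B   (applied B -> b)
  Step 23: b b b b b b b b b b b B  =>  b b b b b b b b b b b b   (applied B -> b)
Final yield: b b b b b b b b b b b b
Total rewrite steps: 23

23


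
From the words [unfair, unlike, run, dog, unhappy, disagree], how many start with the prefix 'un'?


Checking each word for prefix 'un':
  'unfair' -> YES, starts with 'un' (count: 1)
  'unlike' -> YES, starts with 'un' (count: 2)
  'run' -> no (count: 2)
  'dog' -> no (count: 2)
  'unhappy' -> YES, starts with 'un' (count: 3)
  'disagree' -> no (count: 3)
Total with prefix 'un': 3

3


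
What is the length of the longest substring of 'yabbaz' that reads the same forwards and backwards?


Scanning 'yabbaz' for palindromic substrings.
Substring at positions 1-4: 'abba'.
Check: reverse('abba') = 'abba' -> palindrome confirmed.
Neighbouring characters ('y' / 'z') break symmetry, so it cannot extend further.
No longer palindromic substring exists; longest length = 4

4


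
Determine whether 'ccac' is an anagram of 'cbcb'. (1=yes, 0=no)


Sort characters of 'ccac': 'accc'
Sort characters of 'cbcb': 'bbcc'
Sorted forms differ -> they are NOT anagrams
Result: 0

0


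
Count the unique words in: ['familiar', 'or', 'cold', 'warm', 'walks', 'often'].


Listing all tokens and tracking unique types:
  Token 1: 'familiar' -> NEW (unique so far: 1)
  Token 2: 'or' -> NEW (unique so far: 2)
  Token 3: 'cold' -> NEW (unique so far: 3)
  Token 4: 'warm' -> NEW (unique so far: 4)
  Token 5: 'walks' -> NEW (unique so far: 5)
  Token 6: 'often' -> NEW (unique so far: 6)
Unique types: ('cold', 'familiar', 'often', 'or', 'walks', 'warm')
Vocabulary size: 6

6


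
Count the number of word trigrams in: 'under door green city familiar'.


Word trigrams from [5] words:
  Trigram 1: (under door green)
  Trigram 2: (door green city)
  Trigram 3: (green city familiar)
Total word trigrams: 5 - 2 = 3

3


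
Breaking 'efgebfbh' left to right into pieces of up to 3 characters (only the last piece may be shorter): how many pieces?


'efgebfbh' has 8 characters.
Chunking with max size 3:
  Chunk 1: 'efg' (positions 0-2)
  Chunk 2: 'ebf' (positions 3-5)
  Chunk 3: 'bh' (positions 6-7)
Total chunks: ceil(8 / 3) = 3

3


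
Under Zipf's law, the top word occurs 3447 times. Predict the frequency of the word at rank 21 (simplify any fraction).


Zipf's law: freq(rank) = f1 / rank
f1 = 3447, rank = 21
freq = 3447 / 21
GCD(3447, 21) = 3
Simplified: 1149/7

1149/7


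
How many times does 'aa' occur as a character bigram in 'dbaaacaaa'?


Scanning 'dbaaacaaa' for bigram 'aa':
  Position 0: 'db' -> no
  Position 1: 'ba' -> no
  Position 2: 'aa' -> MATCH
  Position 3: 'aa' -> MATCH
  Position 4: 'ac' -> no
  Position 5: 'ca' -> no
  Position 6: 'aa' -> MATCH
  Position 7: 'aa' -> MATCH
Total matches: 4

4


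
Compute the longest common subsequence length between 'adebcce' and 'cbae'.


DP table for LCS of 'adebcce' and 'cbae':
       c  b  a  e
    0  0  0  0  0
  a 0  0  0  1  1
  d 0  0  0  1  1
  e 0  0  0  1  2
  b 0  0  1  1  2
  c 0  1  1  1  2
  c 0  1  1  1  2
  e 0  1  1  1  2
LCS: 'ae'
LCS length = 2

2


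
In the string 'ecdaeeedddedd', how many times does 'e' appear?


Scanning 'ecdaeeedddedd' for 'e':
  Position 0: 'e' -> MATCH (count: 1)
  Position 4: 'e' -> MATCH (count: 2)
  Position 5: 'e' -> MATCH (count: 3)
  Position 6: 'e' -> MATCH (count: 4)
  Position 10: 'e' -> MATCH (count: 5)
Total occurrences of 'e': 5

5


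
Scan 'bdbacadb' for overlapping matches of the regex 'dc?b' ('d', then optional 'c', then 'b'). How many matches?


Pattern: dc?b means 'd', then optional 'c', then 'b'.
Scanning 'bdbacadb' position-by-position:
  Pos 0: window 'bdb' -> no
  Pos 1: window 'dba' -> MATCH
  Pos 2: window 'bac' -> no
  Pos 3: window 'aca' -> no
  Pos 4: window 'cad' -> no
  Pos 5: window 'adb' -> no
  Pos 6: window 'db' -> MATCH
  Pos 7: window 'b' -> no
Total matches: 2

2


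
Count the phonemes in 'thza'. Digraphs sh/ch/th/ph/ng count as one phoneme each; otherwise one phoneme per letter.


Parsing 'thza' greedily, digraphs first:
  'th' -> digraph (1 consonant phoneme) (phonemes so far: 1)
  'z' -> consonant phoneme (phonemes so far: 2)
  'a' -> vowel phoneme (phonemes so far: 3)
Total phonemes: 3

3


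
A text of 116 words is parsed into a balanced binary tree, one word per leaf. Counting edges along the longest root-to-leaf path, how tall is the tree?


In a balanced binary tree with n leaves the deepest leaf is ceil(log2(n)) edges below the root.
log2(116) = 6.8580
ceil(6.8580) = 7
height (edges) = 7

7


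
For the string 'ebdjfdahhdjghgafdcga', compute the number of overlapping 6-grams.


String 'ebdjfdahhdjghgafdcga' has length L = 20.
Number of overlapping n-grams = L - n + 1
Substituting: 20 - 6 + 1 = 15

15


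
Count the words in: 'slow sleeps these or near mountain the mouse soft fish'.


Counting words by splitting on spaces:
  Word 1: 'slow'
  Word 2: 'sleeps'
  Word 3: 'these'
  Word 4: 'or'
  Word 5: 'near'
  Word 6: 'mountain'
  Word 7: 'the'
  Word 8: 'mouse'
  Word 9: 'soft'
  Word 10: 'fish'
Total words: 10

10


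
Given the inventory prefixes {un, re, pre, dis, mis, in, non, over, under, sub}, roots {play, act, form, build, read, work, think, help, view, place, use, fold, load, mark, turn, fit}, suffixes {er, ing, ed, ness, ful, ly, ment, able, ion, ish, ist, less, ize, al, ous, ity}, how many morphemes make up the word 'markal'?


Segmenting 'markal' against the inventory:
  'mark' -> root (morpheme 1)
  'al' -> suffix (morpheme 2)
Total morphemes: 2

2


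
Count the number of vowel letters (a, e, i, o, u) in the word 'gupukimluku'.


Scanning each character of 'gupukimluku':
  Position 1: 'g' -> consonant (running count: 0)
  Position 2: 'u' -> vowel (running count: 1)
  Position 3: 'p' -> consonant (running count: 1)
  Position 4: 'u' -> vowel (running count: 2)
  Position 5: 'k' -> consonant (running count: 2)
  Position 6: 'i' -> vowel (running count: 3)
  Position 7: 'm' -> consonant (running count: 3)
  Position 8: 'l' -> consonant (running count: 3)
  Position 9: 'u' -> vowel (running count: 4)
  Position 10: 'k' -> consonant (running count: 4)
  Position 11: 'u' -> vowel (running count: 5)
Total vowels: 5

5


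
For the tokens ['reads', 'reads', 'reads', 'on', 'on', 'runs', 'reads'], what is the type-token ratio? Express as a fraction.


Tokens: 7
Unique types: ('on', 'reads', 'runs') = 3
TTR = 3/7
Already in lowest terms.

3/7


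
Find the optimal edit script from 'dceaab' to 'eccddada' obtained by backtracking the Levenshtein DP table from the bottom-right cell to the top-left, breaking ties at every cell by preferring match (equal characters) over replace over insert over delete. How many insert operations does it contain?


Edit distance = 6. Backtracking from cell (6, 8) with preference match > replace > insert > delete,
then listing the resulting alignment 'dceaab' -> 'eccddada' left to right:
  Step 1: insert 'e' [insertion #1]
  Step 2: replace d->c
  Step 3: keep 'c'
  Step 4: insert 'd' [insertion #2]
  Step 5: replace e->d
  Step 6: keep 'a'
  Step 7: replace a->d
  Step 8: replace b->a
Total insertions: 2

2


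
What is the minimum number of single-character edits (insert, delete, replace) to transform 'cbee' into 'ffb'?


Building DP table for s1='cbee' (len 4) and s2='ffb' (len 3):
       f  f  b
    0  1  2  3
  c 1  1  2  3
  b 2  2  2  2
  e 3  3  3  3
  e 4  4  4  4
Edit distance = dp[4][3] = 4

4


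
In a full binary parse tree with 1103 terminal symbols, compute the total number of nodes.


Leaf nodes (terminals): 1103
Internal nodes = n - 1 = 1103 - 1 = 1102
Total = leaves + internal = 1103 + 1102 = 2205

2205


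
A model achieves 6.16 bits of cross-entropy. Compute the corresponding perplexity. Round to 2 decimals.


Perplexity formula: PP = 2^H
H = 6.16
PP = 2^6.16
Decompose: 2^6.16 = 2^6 * 2^0.16
2^6 = 64, 2^0.16 ~ 1.1172871
PP ~ 64 * 1.1172871 = 71.5063744
Rounded to 2 decimals: 71.51

71.51


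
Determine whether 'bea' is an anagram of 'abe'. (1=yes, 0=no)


Sort characters of 'bea': 'abe'
Sort characters of 'abe': 'abe'
Sorted forms match -> they ARE anagrams
Result: 1

1
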